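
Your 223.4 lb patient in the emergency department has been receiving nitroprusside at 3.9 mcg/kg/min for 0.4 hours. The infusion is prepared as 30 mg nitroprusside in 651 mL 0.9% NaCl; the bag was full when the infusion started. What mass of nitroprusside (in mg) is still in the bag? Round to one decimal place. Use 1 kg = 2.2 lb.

Weight = 223.4 lb ÷ 2.2 lb/kg = 101.5455 kg
Dose = 3.9 mcg/kg/min × 101.5455 kg = 396.0273 mcg/min
396.0273 mcg/min × 60 min/hr = 23761.64 mcg/hr
Concentration = 30 mg ÷ 651 mL = 0.04608295 mg/mL = 46.08295 mcg/mL
Rate = 23761.64 mcg/hr ÷ 46.08295 mcg/mL = 515.6275 mL/hr
Volume infused = 515.6275 mL/hr × 0.4 hr = 206.251 mL
Volume remaining = 651 − 206.251 = 444.749 mL
Drug remaining = 444.749 mL × 46.08295 mcg/mL = 20495.35 mcg = 20.49535 mg

20.5 mg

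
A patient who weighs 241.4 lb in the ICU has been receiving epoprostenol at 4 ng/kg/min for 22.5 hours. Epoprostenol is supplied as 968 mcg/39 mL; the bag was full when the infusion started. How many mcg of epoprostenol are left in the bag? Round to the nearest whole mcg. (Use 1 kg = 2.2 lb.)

Weight = 241.4 lb ÷ 2.2 lb/kg = 109.7273 kg
Dose = 4 ng/kg/min × 109.7273 kg = 438.9091 ng/min
438.9091 ng/min × 60 min/hr = 26334.55 ng/hr
Concentration = 968 mcg ÷ 39 mL = 24.82051 mcg/mL = 24820.51 ng/mL
Rate = 26334.55 ng/hr ÷ 24820.51 ng/mL = 1.060999 mL/hr
Volume infused = 1.060999 mL/hr × 22.5 hr = 23.87248 mL
Volume remaining = 39 − 23.87248 = 15.12752 mL
Drug remaining = 15.12752 mL × 24820.51 ng/mL = 375472.7 ng = 375.4727 mcg

375 mcg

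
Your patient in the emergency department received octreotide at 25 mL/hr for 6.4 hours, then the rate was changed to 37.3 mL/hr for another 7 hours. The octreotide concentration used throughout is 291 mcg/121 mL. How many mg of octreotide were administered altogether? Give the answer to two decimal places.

Concentration = 291 mcg ÷ 121 mL = 2.404959 mcg/mL
Stage 1: 25 mL/hr × 6.4 hr = 160 mL → 160 mL × 2.404959 mcg/mL = 384.7934 mcg
Stage 2: 37.3 mL/hr × 7 hr = 261.1 mL → 261.1 mL × 2.404959 mcg/mL = 627.9347 mcg
Total = 384.7934 + 627.9347 = 1012.728 mcg = 1.012728 mg

1.01 mg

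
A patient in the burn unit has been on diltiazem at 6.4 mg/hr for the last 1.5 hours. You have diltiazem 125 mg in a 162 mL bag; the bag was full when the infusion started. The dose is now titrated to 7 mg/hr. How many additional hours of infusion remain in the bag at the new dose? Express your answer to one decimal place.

16.5 hours

Initial rate:
Concentration = 125 mg ÷ 162 mL = 0.7716049 mg/mL
Rate = 6.4 mg/hr ÷ 0.7716049 mg/mL = 8.2944 mL/hr
Volume infused so far = 8.2944 mL/hr × 1.5 hr = 12.4416 mL
Volume remaining = 162 − 12.4416 = 149.5584 mL
New rate:
Rate = 7 mg/hr ÷ 0.7716049 mg/mL = 9.072 mL/hr
Time remaining = 149.5584 mL ÷ 9.072 mL/hr = 16.48571 hr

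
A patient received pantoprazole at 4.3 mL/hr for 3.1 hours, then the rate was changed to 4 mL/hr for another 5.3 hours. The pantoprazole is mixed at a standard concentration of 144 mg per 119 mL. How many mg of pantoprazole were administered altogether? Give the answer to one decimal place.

41.8 mg

Concentration = 144 mg ÷ 119 mL = 1.210084 mg/mL
Stage 1: 4.3 mL/hr × 3.1 hr = 13.33 mL → 13.33 mL × 1.210084 mg/mL = 16.13042 mg
Stage 2: 4 mL/hr × 5.3 hr = 21.2 mL → 21.2 mL × 1.210084 mg/mL = 25.65378 mg
Total = 16.13042 + 25.65378 = 41.7842 mg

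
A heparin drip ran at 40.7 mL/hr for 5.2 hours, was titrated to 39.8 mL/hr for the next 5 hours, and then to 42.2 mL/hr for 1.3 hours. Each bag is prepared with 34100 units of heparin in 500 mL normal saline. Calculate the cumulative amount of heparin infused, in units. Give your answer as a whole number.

Concentration = 34100 units ÷ 500 mL = 68.2 units/mL
Stage 1: 40.7 mL/hr × 5.2 hr = 211.64 mL → 211.64 mL × 68.2 units/mL = 14433.85 units
Stage 2: 39.8 mL/hr × 5 hr = 199 mL → 199 mL × 68.2 units/mL = 13571.8 units
Stage 3: 42.2 mL/hr × 1.3 hr = 54.86 mL → 54.86 mL × 68.2 units/mL = 3741.452 units
Total = 14433.85 + 13571.8 + 3741.452 = 31747.1 units

31747 units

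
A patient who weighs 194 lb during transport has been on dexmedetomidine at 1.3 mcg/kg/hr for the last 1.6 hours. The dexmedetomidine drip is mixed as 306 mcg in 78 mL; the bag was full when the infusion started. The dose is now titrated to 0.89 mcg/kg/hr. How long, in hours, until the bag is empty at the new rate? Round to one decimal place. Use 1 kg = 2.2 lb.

Initial rate:
Weight = 194 lb ÷ 2.2 lb/kg = 88.18182 kg
Dose = 1.3 mcg/kg/hr × 88.18182 kg = 114.6364 mcg/hr
Concentration = 306 mcg ÷ 78 mL = 3.923077 mcg/mL
Rate = 114.6364 mcg/hr ÷ 3.923077 mcg/mL = 29.22103 mL/hr
Volume infused so far = 29.22103 mL/hr × 1.6 hr = 46.75365 mL
Volume remaining = 78 − 46.75365 = 31.24635 mL
New rate:
Dose = 0.89 mcg/kg/hr × 88.18182 kg = 78.48182 mcg/hr
Rate = 78.48182 mcg/hr ÷ 3.923077 mcg/mL = 20.00517 mL/hr
Time remaining = 31.24635 mL ÷ 20.00517 mL/hr = 1.561914 hr

1.6 hours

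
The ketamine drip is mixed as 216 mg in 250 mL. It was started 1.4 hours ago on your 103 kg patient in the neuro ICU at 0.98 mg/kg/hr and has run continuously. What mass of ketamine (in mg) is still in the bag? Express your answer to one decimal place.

Dose = 0.98 mg/kg/hr × 103 kg = 100.94 mg/hr
Concentration = 216 mg ÷ 250 mL = 0.864 mg/mL
Rate = 100.94 mg/hr ÷ 0.864 mg/mL = 116.8287 mL/hr
Volume infused = 116.8287 mL/hr × 1.4 hr = 163.5602 mL
Volume remaining = 250 − 163.5602 = 86.43981 mL
Drug remaining = 86.43981 mL × 0.864 mg/mL = 74.684 mg

74.7 mg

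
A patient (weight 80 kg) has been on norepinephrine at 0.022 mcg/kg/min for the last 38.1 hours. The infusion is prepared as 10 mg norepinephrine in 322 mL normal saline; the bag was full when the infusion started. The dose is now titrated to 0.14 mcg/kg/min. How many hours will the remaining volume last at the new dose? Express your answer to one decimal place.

8.9 hours

Initial rate:
Dose = 0.022 mcg/kg/min × 80 kg = 1.76 mcg/min
1.76 mcg/min × 60 min/hr = 105.6 mcg/hr
Concentration = 10 mg ÷ 322 mL = 0.0310559 mg/mL = 31.0559 mcg/mL
Rate = 105.6 mcg/hr ÷ 31.0559 mcg/mL = 3.40032 mL/hr
Volume infused so far = 3.40032 mL/hr × 38.1 hr = 129.5522 mL
Volume remaining = 322 − 129.5522 = 192.4478 mL
New rate:
Dose = 0.14 mcg/kg/min × 80 kg = 11.2 mcg/min
11.2 mcg/min × 60 min/hr = 672 mcg/hr
Rate = 672 mcg/hr ÷ 31.0559 mcg/mL = 21.6384 mL/hr
Time remaining = 192.4478 mL ÷ 21.6384 mL/hr = 8.89381 hr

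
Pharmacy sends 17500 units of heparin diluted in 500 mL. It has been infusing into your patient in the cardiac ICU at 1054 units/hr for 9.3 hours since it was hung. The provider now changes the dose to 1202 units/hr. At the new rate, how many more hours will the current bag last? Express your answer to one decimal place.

6.4 hours

Initial rate:
Concentration = 17500 units ÷ 500 mL = 35 units/mL
Rate = 1054 units/hr ÷ 35 units/mL = 30.11429 mL/hr
Volume infused so far = 30.11429 mL/hr × 9.3 hr = 280.0629 mL
Volume remaining = 500 − 280.0629 = 219.9371 mL
New rate:
Rate = 1202 units/hr ÷ 35 units/mL = 34.34286 mL/hr
Time remaining = 219.9371 mL ÷ 34.34286 mL/hr = 6.40416 hr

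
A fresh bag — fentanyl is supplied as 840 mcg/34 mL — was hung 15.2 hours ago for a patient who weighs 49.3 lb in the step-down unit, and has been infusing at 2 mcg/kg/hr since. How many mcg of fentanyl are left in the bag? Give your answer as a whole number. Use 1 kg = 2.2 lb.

159 mcg

Weight = 49.3 lb ÷ 2.2 lb/kg = 22.40909 kg
Dose = 2 mcg/kg/hr × 22.40909 kg = 44.81818 mcg/hr
Concentration = 840 mcg ÷ 34 mL = 24.70588 mcg/mL
Rate = 44.81818 mcg/hr ÷ 24.70588 mcg/mL = 1.814069 mL/hr
Volume infused = 1.814069 mL/hr × 15.2 hr = 27.57385 mL
Volume remaining = 34 − 27.57385 = 6.426147 mL
Drug remaining = 6.426147 mL × 24.70588 mcg/mL = 158.7636 mcg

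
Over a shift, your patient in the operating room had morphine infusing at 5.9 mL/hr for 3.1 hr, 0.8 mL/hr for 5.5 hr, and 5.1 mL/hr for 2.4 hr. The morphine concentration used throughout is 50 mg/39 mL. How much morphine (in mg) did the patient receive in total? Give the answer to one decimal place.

44.8 mg

Concentration = 50 mg ÷ 39 mL = 1.282051 mg/mL
Stage 1: 5.9 mL/hr × 3.1 hr = 18.29 mL → 18.29 mL × 1.282051 mg/mL = 23.44872 mg
Stage 2: 0.8 mL/hr × 5.5 hr = 4.4 mL → 4.4 mL × 1.282051 mg/mL = 5.641026 mg
Stage 3: 5.1 mL/hr × 2.4 hr = 12.24 mL → 12.24 mL × 1.282051 mg/mL = 15.69231 mg
Total = 23.44872 + 5.641026 + 15.69231 = 44.78205 mg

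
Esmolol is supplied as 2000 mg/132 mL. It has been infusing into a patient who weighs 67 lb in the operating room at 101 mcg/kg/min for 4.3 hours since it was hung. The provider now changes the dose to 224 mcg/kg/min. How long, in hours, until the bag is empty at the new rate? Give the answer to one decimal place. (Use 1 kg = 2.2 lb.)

Initial rate:
Weight = 67 lb ÷ 2.2 lb/kg = 30.45455 kg
Dose = 101 mcg/kg/min × 30.45455 kg = 3075.909 mcg/min
3075.909 mcg/min × 60 min/hr = 184554.5 mcg/hr
Concentration = 2000 mg ÷ 132 mL = 15.15152 mg/mL = 15151.52 mcg/mL
Rate = 184554.5 mcg/hr ÷ 15151.52 mcg/mL = 12.1806 mL/hr
Volume infused so far = 12.1806 mL/hr × 4.3 hr = 52.37658 mL
Volume remaining = 132 − 52.37658 = 79.62342 mL
New rate:
Dose = 224 mcg/kg/min × 30.45455 kg = 6821.818 mcg/min
6821.818 mcg/min × 60 min/hr = 409309.1 mcg/hr
Rate = 409309.1 mcg/hr ÷ 15151.52 mcg/mL = 27.0144 mL/hr
Time remaining = 79.62342 mL ÷ 27.0144 mL/hr = 2.947444 hr

2.9 hours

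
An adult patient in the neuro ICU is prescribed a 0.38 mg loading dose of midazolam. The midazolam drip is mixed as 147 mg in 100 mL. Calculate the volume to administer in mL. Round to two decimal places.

0.26 mL

Concentration = 147 mg ÷ 100 mL = 1.47 mg/mL
Volume = 0.38 mg ÷ 1.47 mg/mL = 0.2585034 mL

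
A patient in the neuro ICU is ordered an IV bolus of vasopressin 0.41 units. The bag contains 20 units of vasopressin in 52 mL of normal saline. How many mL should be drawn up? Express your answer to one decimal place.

1.1 mL

Concentration = 20 units ÷ 52 mL = 0.3846154 units/mL
Volume = 0.41 units ÷ 0.3846154 units/mL = 1.066 mL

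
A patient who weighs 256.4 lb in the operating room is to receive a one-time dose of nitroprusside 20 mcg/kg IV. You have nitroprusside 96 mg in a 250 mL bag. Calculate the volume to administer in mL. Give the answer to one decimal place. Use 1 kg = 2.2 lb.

6.1 mL

Weight = 256.4 lb ÷ 2.2 lb/kg = 116.5455 kg
Dose = 20 mcg/kg × 116.5455 kg = 2330.909 mcg
Concentration = 96 mg ÷ 250 mL = 0.384 mg/mL = 384 mcg/mL
Volume = 2330.909 mcg ÷ 384 mcg/mL = 6.070076 mL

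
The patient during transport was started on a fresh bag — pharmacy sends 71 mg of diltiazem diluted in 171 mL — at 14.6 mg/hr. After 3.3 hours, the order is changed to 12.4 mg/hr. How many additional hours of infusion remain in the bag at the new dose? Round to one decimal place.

1.8 hours

Initial rate:
Concentration = 71 mg ÷ 171 mL = 0.4152047 mg/mL
Rate = 14.6 mg/hr ÷ 0.4152047 mg/mL = 35.16338 mL/hr
Volume infused so far = 35.16338 mL/hr × 3.3 hr = 116.0392 mL
Volume remaining = 171 − 116.0392 = 54.96085 mL
New rate:
Rate = 12.4 mg/hr ÷ 0.4152047 mg/mL = 29.86479 mL/hr
Time remaining = 54.96085 mL ÷ 29.86479 mL/hr = 1.840323 hr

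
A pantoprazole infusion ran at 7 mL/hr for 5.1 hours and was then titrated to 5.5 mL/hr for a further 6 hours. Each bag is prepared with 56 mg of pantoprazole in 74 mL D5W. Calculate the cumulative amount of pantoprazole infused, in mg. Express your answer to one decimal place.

Concentration = 56 mg ÷ 74 mL = 0.7567568 mg/mL
Stage 1: 7 mL/hr × 5.1 hr = 35.7 mL → 35.7 mL × 0.7567568 mg/mL = 27.01622 mg
Stage 2: 5.5 mL/hr × 6 hr = 33 mL → 33 mL × 0.7567568 mg/mL = 24.97297 mg
Total = 27.01622 + 24.97297 = 51.98919 mg

52.0 mg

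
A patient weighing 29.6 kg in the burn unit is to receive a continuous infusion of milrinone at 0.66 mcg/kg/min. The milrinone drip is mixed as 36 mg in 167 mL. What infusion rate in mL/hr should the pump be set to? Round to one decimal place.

Dose = 0.66 mcg/kg/min × 29.6 kg = 19.536 mcg/min
19.536 mcg/min × 60 min/hr = 1172.16 mcg/hr
Concentration = 36 mg ÷ 167 mL = 0.2155689 mg/mL = 215.5689 mcg/mL
Rate = 1172.16 mcg/hr ÷ 215.5689 mcg/mL = 5.43752 mL/hr

5.4 mL/hr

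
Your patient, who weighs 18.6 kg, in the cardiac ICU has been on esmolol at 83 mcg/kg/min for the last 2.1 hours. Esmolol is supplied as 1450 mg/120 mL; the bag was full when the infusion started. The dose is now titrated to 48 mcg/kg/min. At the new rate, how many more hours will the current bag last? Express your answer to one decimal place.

Initial rate:
Dose = 83 mcg/kg/min × 18.6 kg = 1543.8 mcg/min
1543.8 mcg/min × 60 min/hr = 92628 mcg/hr
Concentration = 1450 mg ÷ 120 mL = 12.08333 mg/mL = 12083.33 mcg/mL
Rate = 92628 mcg/hr ÷ 12083.33 mcg/mL = 7.665766 mL/hr
Volume infused so far = 7.665766 mL/hr × 2.1 hr = 16.09811 mL
Volume remaining = 120 − 16.09811 = 103.9019 mL
New rate:
Dose = 48 mcg/kg/min × 18.6 kg = 892.8 mcg/min
892.8 mcg/min × 60 min/hr = 53568 mcg/hr
Rate = 53568 mcg/hr ÷ 12083.33 mcg/mL = 4.433214 mL/hr
Time remaining = 103.9019 mL ÷ 4.433214 mL/hr = 23.43715 hr

23.4 hours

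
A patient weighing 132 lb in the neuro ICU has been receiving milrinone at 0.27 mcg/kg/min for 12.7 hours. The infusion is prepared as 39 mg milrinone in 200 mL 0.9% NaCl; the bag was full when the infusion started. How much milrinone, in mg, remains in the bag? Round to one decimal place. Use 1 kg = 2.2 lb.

26.7 mg

Weight = 132 lb ÷ 2.2 lb/kg = 60 kg
Dose = 0.27 mcg/kg/min × 60 kg = 16.2 mcg/min
16.2 mcg/min × 60 min/hr = 972 mcg/hr
Concentration = 39 mg ÷ 200 mL = 0.195 mg/mL = 195 mcg/mL
Rate = 972 mcg/hr ÷ 195 mcg/mL = 4.984615 mL/hr
Volume infused = 4.984615 mL/hr × 12.7 hr = 63.30462 mL
Volume remaining = 200 − 63.30462 = 136.6954 mL
Drug remaining = 136.6954 mL × 195 mcg/mL = 26655.6 mcg = 26.6556 mg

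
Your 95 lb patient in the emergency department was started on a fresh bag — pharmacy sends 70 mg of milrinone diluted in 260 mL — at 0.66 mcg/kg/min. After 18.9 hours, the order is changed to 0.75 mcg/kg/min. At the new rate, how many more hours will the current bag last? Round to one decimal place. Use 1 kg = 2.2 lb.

19.4 hours

Initial rate:
Weight = 95 lb ÷ 2.2 lb/kg = 43.18182 kg
Dose = 0.66 mcg/kg/min × 43.18182 kg = 28.5 mcg/min
28.5 mcg/min × 60 min/hr = 1710 mcg/hr
Concentration = 70 mg ÷ 260 mL = 0.2692308 mg/mL = 269.2308 mcg/mL
Rate = 1710 mcg/hr ÷ 269.2308 mcg/mL = 6.351429 mL/hr
Volume infused so far = 6.351429 mL/hr × 18.9 hr = 120.042 mL
Volume remaining = 260 − 120.042 = 139.958 mL
New rate:
Dose = 0.75 mcg/kg/min × 43.18182 kg = 32.38636 mcg/min
32.38636 mcg/min × 60 min/hr = 1943.182 mcg/hr
Rate = 1943.182 mcg/hr ÷ 269.2308 mcg/mL = 7.217532 mL/hr
Time remaining = 139.958 mL ÷ 7.217532 mL/hr = 19.39139 hr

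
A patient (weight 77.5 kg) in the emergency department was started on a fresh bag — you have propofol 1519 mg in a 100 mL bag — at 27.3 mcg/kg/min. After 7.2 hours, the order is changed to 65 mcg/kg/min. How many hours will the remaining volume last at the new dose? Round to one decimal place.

2.0 hours

Initial rate:
Dose = 27.3 mcg/kg/min × 77.5 kg = 2115.75 mcg/min
2115.75 mcg/min × 60 min/hr = 126945 mcg/hr
Concentration = 1519 mg ÷ 100 mL = 15.19 mg/mL = 15190 mcg/mL
Rate = 126945 mcg/hr ÷ 15190 mcg/mL = 8.357143 mL/hr
Volume infused so far = 8.357143 mL/hr × 7.2 hr = 60.17143 mL
Volume remaining = 100 − 60.17143 = 39.82857 mL
New rate:
Dose = 65 mcg/kg/min × 77.5 kg = 5037.5 mcg/min
5037.5 mcg/min × 60 min/hr = 302250 mcg/hr
Rate = 302250 mcg/hr ÷ 15190 mcg/mL = 19.89796 mL/hr
Time remaining = 39.82857 mL ÷ 19.89796 mL/hr = 2.001641 hr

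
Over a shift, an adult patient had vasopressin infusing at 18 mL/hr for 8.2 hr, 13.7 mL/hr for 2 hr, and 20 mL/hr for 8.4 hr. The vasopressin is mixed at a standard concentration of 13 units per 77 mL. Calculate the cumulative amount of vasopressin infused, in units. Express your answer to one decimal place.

57.9 units

Concentration = 13 units ÷ 77 mL = 0.1688312 units/mL
Stage 1: 18 mL/hr × 8.2 hr = 147.6 mL → 147.6 mL × 0.1688312 units/mL = 24.91948 units
Stage 2: 13.7 mL/hr × 2 hr = 27.4 mL → 27.4 mL × 0.1688312 units/mL = 4.625974 units
Stage 3: 20 mL/hr × 8.4 hr = 168 mL → 168 mL × 0.1688312 units/mL = 28.36364 units
Total = 24.91948 + 4.625974 + 28.36364 = 57.90909 units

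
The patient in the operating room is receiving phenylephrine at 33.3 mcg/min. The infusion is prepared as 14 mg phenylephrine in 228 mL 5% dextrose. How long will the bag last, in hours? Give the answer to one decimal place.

7.0 hours

33.3 mcg/min × 60 min/hr = 1998 mcg/hr
Concentration = 14 mg ÷ 228 mL = 0.06140351 mg/mL = 61.40351 mcg/mL
Rate = 1998 mcg/hr ÷ 61.40351 mcg/mL = 32.53886 mL/hr
Duration = 228 mL ÷ 32.53886 mL/hr = 7.007007 hr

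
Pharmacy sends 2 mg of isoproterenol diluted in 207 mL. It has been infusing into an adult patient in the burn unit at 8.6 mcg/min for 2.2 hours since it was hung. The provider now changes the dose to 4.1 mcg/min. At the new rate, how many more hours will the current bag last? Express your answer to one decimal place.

Initial rate:
8.6 mcg/min × 60 min/hr = 516 mcg/hr
Concentration = 2 mg ÷ 207 mL = 0.009661836 mg/mL = 9.661836 mcg/mL
Rate = 516 mcg/hr ÷ 9.661836 mcg/mL = 53.406 mL/hr
Volume infused so far = 53.406 mL/hr × 2.2 hr = 117.4932 mL
Volume remaining = 207 − 117.4932 = 89.5068 mL
New rate:
4.1 mcg/min × 60 min/hr = 246 mcg/hr
Rate = 246 mcg/hr ÷ 9.661836 mcg/mL = 25.461 mL/hr
Time remaining = 89.5068 mL ÷ 25.461 mL/hr = 3.515447 hr

3.5 hours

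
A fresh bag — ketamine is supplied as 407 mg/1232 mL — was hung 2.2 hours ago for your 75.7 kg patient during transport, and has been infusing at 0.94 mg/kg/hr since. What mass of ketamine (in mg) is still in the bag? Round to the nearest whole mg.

250 mg

Dose = 0.94 mg/kg/hr × 75.7 kg = 71.158 mg/hr
Concentration = 407 mg ÷ 1232 mL = 0.3303571 mg/mL
Rate = 71.158 mg/hr ÷ 0.3303571 mg/mL = 215.3972 mL/hr
Volume infused = 215.3972 mL/hr × 2.2 hr = 473.8738 mL
Volume remaining = 1232 − 473.8738 = 758.1262 mL
Drug remaining = 758.1262 mL × 0.3303571 mg/mL = 250.4524 mg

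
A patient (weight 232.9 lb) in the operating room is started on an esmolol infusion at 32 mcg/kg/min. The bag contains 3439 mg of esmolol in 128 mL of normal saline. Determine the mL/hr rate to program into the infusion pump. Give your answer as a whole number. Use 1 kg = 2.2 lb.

Weight = 232.9 lb ÷ 2.2 lb/kg = 105.8636 kg
Dose = 32 mcg/kg/min × 105.8636 kg = 3387.636 mcg/min
3387.636 mcg/min × 60 min/hr = 203258.2 mcg/hr
Concentration = 3439 mg ÷ 128 mL = 26.86719 mg/mL = 26867.19 mcg/mL
Rate = 203258.2 mcg/hr ÷ 26867.19 mcg/mL = 7.565294 mL/hr

8 mL/hr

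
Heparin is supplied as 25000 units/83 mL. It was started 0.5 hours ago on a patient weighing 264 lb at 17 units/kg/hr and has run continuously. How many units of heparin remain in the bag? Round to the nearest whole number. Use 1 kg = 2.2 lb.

23980 units

Weight = 264 lb ÷ 2.2 lb/kg = 120 kg
Dose = 17 units/kg/hr × 120 kg = 2040 units/hr
Concentration = 25000 units ÷ 83 mL = 301.2048 units/mL
Rate = 2040 units/hr ÷ 301.2048 units/mL = 6.7728 mL/hr
Volume infused = 6.7728 mL/hr × 0.5 hr = 3.3864 mL
Volume remaining = 83 − 3.3864 = 79.6136 mL
Drug remaining = 79.6136 mL × 301.2048 units/mL = 23980 units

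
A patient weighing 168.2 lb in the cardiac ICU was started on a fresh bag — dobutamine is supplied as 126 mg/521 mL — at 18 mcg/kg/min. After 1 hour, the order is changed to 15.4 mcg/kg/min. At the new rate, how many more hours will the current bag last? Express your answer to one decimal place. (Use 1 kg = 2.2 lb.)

Initial rate:
Weight = 168.2 lb ÷ 2.2 lb/kg = 76.45455 kg
Dose = 18 mcg/kg/min × 76.45455 kg = 1376.182 mcg/min
1376.182 mcg/min × 60 min/hr = 82570.91 mcg/hr
Concentration = 126 mg ÷ 521 mL = 0.2418426 mg/mL = 241.8426 mcg/mL
Rate = 82570.91 mcg/hr ÷ 241.8426 mcg/mL = 341.4242 mL/hr
Volume infused so far = 341.4242 mL/hr × 1 hr = 341.4242 mL
Volume remaining = 521 − 341.4242 = 179.5758 mL
New rate:
Dose = 15.4 mcg/kg/min × 76.45455 kg = 1177.4 mcg/min
1177.4 mcg/min × 60 min/hr = 70644 mcg/hr
Rate = 70644 mcg/hr ÷ 241.8426 mcg/mL = 292.1073 mL/hr
Time remaining = 179.5758 mL ÷ 292.1073 mL/hr = 0.6147598 hr

0.6 hours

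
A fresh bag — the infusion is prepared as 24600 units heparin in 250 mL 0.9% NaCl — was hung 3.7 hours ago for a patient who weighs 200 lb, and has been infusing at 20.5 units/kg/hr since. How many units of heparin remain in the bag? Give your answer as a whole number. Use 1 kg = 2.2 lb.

17705 units

Weight = 200 lb ÷ 2.2 lb/kg = 90.90909 kg
Dose = 20.5 units/kg/hr × 90.90909 kg = 1863.636 units/hr
Concentration = 24600 units ÷ 250 mL = 98.4 units/mL
Rate = 1863.636 units/hr ÷ 98.4 units/mL = 18.93939 mL/hr
Volume infused = 18.93939 mL/hr × 3.7 hr = 70.07576 mL
Volume remaining = 250 − 70.07576 = 179.9242 mL
Drug remaining = 179.9242 mL × 98.4 units/mL = 17704.55 units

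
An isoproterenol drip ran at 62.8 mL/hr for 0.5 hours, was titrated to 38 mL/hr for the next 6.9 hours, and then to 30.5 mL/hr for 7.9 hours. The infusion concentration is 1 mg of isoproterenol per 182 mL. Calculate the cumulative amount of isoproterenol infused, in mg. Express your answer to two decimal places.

2.94 mg

Concentration = 1 mg ÷ 182 mL = 0.005494505 mg/mL
Stage 1: 62.8 mL/hr × 0.5 hr = 31.4 mL → 31.4 mL × 0.005494505 mg/mL = 0.1725275 mg
Stage 2: 38 mL/hr × 6.9 hr = 262.2 mL → 262.2 mL × 0.005494505 mg/mL = 1.440659 mg
Stage 3: 30.5 mL/hr × 7.9 hr = 240.95 mL → 240.95 mL × 0.005494505 mg/mL = 1.323901 mg
Total = 0.1725275 + 1.440659 + 1.323901 = 2.937088 mg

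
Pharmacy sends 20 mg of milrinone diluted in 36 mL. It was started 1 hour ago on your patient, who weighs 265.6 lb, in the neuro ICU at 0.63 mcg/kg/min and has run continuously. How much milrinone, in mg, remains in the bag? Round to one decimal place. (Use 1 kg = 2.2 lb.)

15.4 mg

Weight = 265.6 lb ÷ 2.2 lb/kg = 120.7273 kg
Dose = 0.63 mcg/kg/min × 120.7273 kg = 76.05818 mcg/min
76.05818 mcg/min × 60 min/hr = 4563.491 mcg/hr
Concentration = 20 mg ÷ 36 mL = 0.5555556 mg/mL = 555.5556 mcg/mL
Rate = 4563.491 mcg/hr ÷ 555.5556 mcg/mL = 8.214284 mL/hr
Volume infused = 8.214284 mL/hr × 1 hr = 8.214284 mL
Volume remaining = 36 − 8.214284 = 27.78572 mL
Drug remaining = 27.78572 mL × 555.5556 mcg/mL = 15436.51 mcg = 15.43651 mg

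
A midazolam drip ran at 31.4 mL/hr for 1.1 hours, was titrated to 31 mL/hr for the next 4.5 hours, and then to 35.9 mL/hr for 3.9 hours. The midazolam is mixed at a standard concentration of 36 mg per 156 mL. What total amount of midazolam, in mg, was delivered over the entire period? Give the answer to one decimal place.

72.5 mg

Concentration = 36 mg ÷ 156 mL = 0.2307692 mg/mL
Stage 1: 31.4 mL/hr × 1.1 hr = 34.54 mL → 34.54 mL × 0.2307692 mg/mL = 7.970769 mg
Stage 2: 31 mL/hr × 4.5 hr = 139.5 mL → 139.5 mL × 0.2307692 mg/mL = 32.19231 mg
Stage 3: 35.9 mL/hr × 3.9 hr = 140.01 mL → 140.01 mL × 0.2307692 mg/mL = 32.31 mg
Total = 7.970769 + 32.19231 + 32.31 = 72.47308 mg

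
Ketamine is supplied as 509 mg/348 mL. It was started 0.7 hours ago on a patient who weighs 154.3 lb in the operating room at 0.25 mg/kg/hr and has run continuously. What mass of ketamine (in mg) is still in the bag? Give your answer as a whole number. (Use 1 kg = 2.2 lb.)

Weight = 154.3 lb ÷ 2.2 lb/kg = 70.13636 kg
Dose = 0.25 mg/kg/hr × 70.13636 kg = 17.53409 mg/hr
Concentration = 509 mg ÷ 348 mL = 1.462644 mg/mL
Rate = 17.53409 mg/hr ÷ 1.462644 mg/mL = 11.98794 mL/hr
Volume infused = 11.98794 mL/hr × 0.7 hr = 8.391561 mL
Volume remaining = 348 − 8.391561 = 339.6084 mL
Drug remaining = 339.6084 mL × 1.462644 mg/mL = 496.7261 mg

497 mg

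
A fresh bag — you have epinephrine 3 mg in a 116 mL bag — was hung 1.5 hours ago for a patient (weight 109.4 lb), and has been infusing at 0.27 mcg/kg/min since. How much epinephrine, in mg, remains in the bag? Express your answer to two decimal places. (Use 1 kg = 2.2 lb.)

Weight = 109.4 lb ÷ 2.2 lb/kg = 49.72727 kg
Dose = 0.27 mcg/kg/min × 49.72727 kg = 13.42636 mcg/min
13.42636 mcg/min × 60 min/hr = 805.5818 mcg/hr
Concentration = 3 mg ÷ 116 mL = 0.02586207 mg/mL = 25.86207 mcg/mL
Rate = 805.5818 mcg/hr ÷ 25.86207 mcg/mL = 31.14916 mL/hr
Volume infused = 31.14916 mL/hr × 1.5 hr = 46.72375 mL
Volume remaining = 116 − 46.72375 = 69.27625 mL
Drug remaining = 69.27625 mL × 25.86207 mcg/mL = 1791.627 mcg = 1.791627 mg

1.79 mg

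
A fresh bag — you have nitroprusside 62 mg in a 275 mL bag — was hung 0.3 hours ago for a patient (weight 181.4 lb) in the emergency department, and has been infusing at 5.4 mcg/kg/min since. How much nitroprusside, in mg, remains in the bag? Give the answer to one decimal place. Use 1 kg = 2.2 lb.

Weight = 181.4 lb ÷ 2.2 lb/kg = 82.45455 kg
Dose = 5.4 mcg/kg/min × 82.45455 kg = 445.2545 mcg/min
445.2545 mcg/min × 60 min/hr = 26715.27 mcg/hr
Concentration = 62 mg ÷ 275 mL = 0.2254545 mg/mL = 225.4545 mcg/mL
Rate = 26715.27 mcg/hr ÷ 225.4545 mcg/mL = 118.4952 mL/hr
Volume infused = 118.4952 mL/hr × 0.3 hr = 35.54855 mL
Volume remaining = 275 − 35.54855 = 239.4515 mL
Drug remaining = 239.4515 mL × 225.4545 mcg/mL = 53985.42 mcg = 53.98542 mg

54.0 mg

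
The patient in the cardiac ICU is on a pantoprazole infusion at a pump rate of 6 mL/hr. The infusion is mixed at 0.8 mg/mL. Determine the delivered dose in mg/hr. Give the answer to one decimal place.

4.8 mg/hr

Drug rate = 6 mL/hr × 0.8 mg/mL = 4.8 mg/hr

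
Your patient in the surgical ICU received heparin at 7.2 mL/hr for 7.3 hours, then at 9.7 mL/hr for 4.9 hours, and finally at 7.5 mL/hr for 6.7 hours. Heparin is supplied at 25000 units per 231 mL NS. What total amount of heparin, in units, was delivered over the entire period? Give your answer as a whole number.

16271 units

Concentration = 25000 units ÷ 231 mL = 108.2251 units/mL
Stage 1: 7.2 mL/hr × 7.3 hr = 52.56 mL → 52.56 mL × 108.2251 units/mL = 5688.312 units
Stage 2: 9.7 mL/hr × 4.9 hr = 47.53 mL → 47.53 mL × 108.2251 units/mL = 5143.939 units
Stage 3: 7.5 mL/hr × 6.7 hr = 50.25 mL → 50.25 mL × 108.2251 units/mL = 5438.312 units
Total = 5688.312 + 5143.939 + 5438.312 = 16270.56 units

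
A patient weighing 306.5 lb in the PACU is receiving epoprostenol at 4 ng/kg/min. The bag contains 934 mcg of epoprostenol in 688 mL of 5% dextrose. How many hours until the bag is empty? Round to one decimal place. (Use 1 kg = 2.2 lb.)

Weight = 306.5 lb ÷ 2.2 lb/kg = 139.3182 kg
Dose = 4 ng/kg/min × 139.3182 kg = 557.2727 ng/min
557.2727 ng/min × 60 min/hr = 33436.36 ng/hr
Concentration = 934 mcg ÷ 688 mL = 1.357558 mcg/mL = 1357.558 ng/mL
Rate = 33436.36 ng/hr ÷ 1357.558 ng/mL = 24.62978 mL/hr
Duration = 688 mL ÷ 24.62978 mL/hr = 27.93366 hr

27.9 hours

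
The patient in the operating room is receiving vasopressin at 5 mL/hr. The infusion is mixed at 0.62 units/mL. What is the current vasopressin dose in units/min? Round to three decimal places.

0.052 units/min

Drug rate = 5 mL/hr × 0.62 units/mL = 3.1 units/hr
3.1 units/hr ÷ 60 min/hr = 0.05166667 units/min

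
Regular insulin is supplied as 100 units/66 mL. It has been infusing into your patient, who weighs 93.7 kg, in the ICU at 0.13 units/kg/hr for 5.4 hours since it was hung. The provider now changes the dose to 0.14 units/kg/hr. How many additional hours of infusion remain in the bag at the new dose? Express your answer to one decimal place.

Initial rate:
Dose = 0.13 units/kg/hr × 93.7 kg = 12.181 units/hr
Concentration = 100 units ÷ 66 mL = 1.515152 units/mL
Rate = 12.181 units/hr ÷ 1.515152 units/mL = 8.03946 mL/hr
Volume infused so far = 8.03946 mL/hr × 5.4 hr = 43.41308 mL
Volume remaining = 66 − 43.41308 = 22.58692 mL
New rate:
Dose = 0.14 units/kg/hr × 93.7 kg = 13.118 units/hr
Rate = 13.118 units/hr ÷ 1.515152 units/mL = 8.65788 mL/hr
Time remaining = 22.58692 mL ÷ 8.65788 mL/hr = 2.608828 hr

2.6 hours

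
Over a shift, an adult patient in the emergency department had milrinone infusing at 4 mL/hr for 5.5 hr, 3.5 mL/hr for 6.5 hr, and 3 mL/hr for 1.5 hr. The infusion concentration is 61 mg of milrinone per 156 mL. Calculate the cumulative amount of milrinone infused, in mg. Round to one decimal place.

19.3 mg

Concentration = 61 mg ÷ 156 mL = 0.3910256 mg/mL
Stage 1: 4 mL/hr × 5.5 hr = 22 mL → 22 mL × 0.3910256 mg/mL = 8.602564 mg
Stage 2: 3.5 mL/hr × 6.5 hr = 22.75 mL → 22.75 mL × 0.3910256 mg/mL = 8.895833 mg
Stage 3: 3 mL/hr × 1.5 hr = 4.5 mL → 4.5 mL × 0.3910256 mg/mL = 1.759615 mg
Total = 8.602564 + 8.895833 + 1.759615 = 19.25801 mg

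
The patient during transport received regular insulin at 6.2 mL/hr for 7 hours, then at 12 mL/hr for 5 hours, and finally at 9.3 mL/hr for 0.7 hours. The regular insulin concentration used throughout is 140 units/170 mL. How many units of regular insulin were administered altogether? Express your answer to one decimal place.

90.5 units

Concentration = 140 units ÷ 170 mL = 0.8235294 units/mL
Stage 1: 6.2 mL/hr × 7 hr = 43.4 mL → 43.4 mL × 0.8235294 units/mL = 35.74118 units
Stage 2: 12 mL/hr × 5 hr = 60 mL → 60 mL × 0.8235294 units/mL = 49.41176 units
Stage 3: 9.3 mL/hr × 0.7 hr = 6.51 mL → 6.51 mL × 0.8235294 units/mL = 5.361176 units
Total = 35.74118 + 49.41176 + 5.361176 = 90.51412 units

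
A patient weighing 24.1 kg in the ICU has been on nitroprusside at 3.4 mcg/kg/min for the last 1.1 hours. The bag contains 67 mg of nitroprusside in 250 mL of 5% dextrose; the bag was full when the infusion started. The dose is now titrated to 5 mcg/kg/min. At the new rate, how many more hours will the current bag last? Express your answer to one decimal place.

8.5 hours

Initial rate:
Dose = 3.4 mcg/kg/min × 24.1 kg = 81.94 mcg/min
81.94 mcg/min × 60 min/hr = 4916.4 mcg/hr
Concentration = 67 mg ÷ 250 mL = 0.268 mg/mL = 268 mcg/mL
Rate = 4916.4 mcg/hr ÷ 268 mcg/mL = 18.34478 mL/hr
Volume infused so far = 18.34478 mL/hr × 1.1 hr = 20.17925 mL
Volume remaining = 250 − 20.17925 = 229.8207 mL
New rate:
Dose = 5 mcg/kg/min × 24.1 kg = 120.5 mcg/min
120.5 mcg/min × 60 min/hr = 7230 mcg/hr
Rate = 7230 mcg/hr ÷ 268 mcg/mL = 26.97761 mL/hr
Time remaining = 229.8207 mL ÷ 26.97761 mL/hr = 8.518943 hr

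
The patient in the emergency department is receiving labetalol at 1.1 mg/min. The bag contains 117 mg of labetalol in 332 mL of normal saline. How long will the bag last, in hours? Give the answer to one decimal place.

1.8 hours

1.1 mg/min × 60 min/hr = 66 mg/hr
Concentration = 117 mg ÷ 332 mL = 0.3524096 mg/mL
Rate = 66 mg/hr ÷ 0.3524096 mg/mL = 187.2821 mL/hr
Duration = 332 mL ÷ 187.2821 mL/hr = 1.772727 hr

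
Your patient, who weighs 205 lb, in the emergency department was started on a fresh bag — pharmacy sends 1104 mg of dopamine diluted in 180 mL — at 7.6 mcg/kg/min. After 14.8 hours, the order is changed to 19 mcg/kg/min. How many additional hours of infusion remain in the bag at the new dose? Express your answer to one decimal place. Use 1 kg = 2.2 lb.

4.5 hours

Initial rate:
Weight = 205 lb ÷ 2.2 lb/kg = 93.18182 kg
Dose = 7.6 mcg/kg/min × 93.18182 kg = 708.1818 mcg/min
708.1818 mcg/min × 60 min/hr = 42490.91 mcg/hr
Concentration = 1104 mg ÷ 180 mL = 6.133333 mg/mL = 6133.333 mcg/mL
Rate = 42490.91 mcg/hr ÷ 6133.333 mcg/mL = 6.927866 mL/hr
Volume infused so far = 6.927866 mL/hr × 14.8 hr = 102.5324 mL
Volume remaining = 180 − 102.5324 = 77.46759 mL
New rate:
Dose = 19 mcg/kg/min × 93.18182 kg = 1770.455 mcg/min
1770.455 mcg/min × 60 min/hr = 106227.3 mcg/hr
Rate = 106227.3 mcg/hr ÷ 6133.333 mcg/mL = 17.31966 mL/hr
Time remaining = 77.46759 mL ÷ 17.31966 mL/hr = 4.472811 hr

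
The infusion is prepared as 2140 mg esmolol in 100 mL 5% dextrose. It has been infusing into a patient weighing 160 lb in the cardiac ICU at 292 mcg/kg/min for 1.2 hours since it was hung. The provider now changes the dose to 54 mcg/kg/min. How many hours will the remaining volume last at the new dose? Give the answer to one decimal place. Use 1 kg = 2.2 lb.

2.6 hours

Initial rate:
Weight = 160 lb ÷ 2.2 lb/kg = 72.72727 kg
Dose = 292 mcg/kg/min × 72.72727 kg = 21236.36 mcg/min
21236.36 mcg/min × 60 min/hr = 1274182 mcg/hr
Concentration = 2140 mg ÷ 100 mL = 21.4 mg/mL = 21400 mcg/mL
Rate = 1274182 mcg/hr ÷ 21400 mcg/mL = 59.54121 mL/hr
Volume infused so far = 59.54121 mL/hr × 1.2 hr = 71.44945 mL
Volume remaining = 100 − 71.44945 = 28.55055 mL
New rate:
Dose = 54 mcg/kg/min × 72.72727 kg = 3927.273 mcg/min
3927.273 mcg/min × 60 min/hr = 235636.4 mcg/hr
Rate = 235636.4 mcg/hr ÷ 21400 mcg/mL = 11.01105 mL/hr
Time remaining = 28.55055 mL ÷ 11.01105 mL/hr = 2.592901 hr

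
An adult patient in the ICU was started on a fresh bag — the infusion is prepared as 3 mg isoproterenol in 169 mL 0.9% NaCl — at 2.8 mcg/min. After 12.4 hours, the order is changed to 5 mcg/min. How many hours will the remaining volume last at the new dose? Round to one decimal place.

Initial rate:
2.8 mcg/min × 60 min/hr = 168 mcg/hr
Concentration = 3 mg ÷ 169 mL = 0.01775148 mg/mL = 17.75148 mcg/mL
Rate = 168 mcg/hr ÷ 17.75148 mcg/mL = 9.464 mL/hr
Volume infused so far = 9.464 mL/hr × 12.4 hr = 117.3536 mL
Volume remaining = 169 − 117.3536 = 51.6464 mL
New rate:
5 mcg/min × 60 min/hr = 300 mcg/hr
Rate = 300 mcg/hr ÷ 17.75148 mcg/mL = 16.9 mL/hr
Time remaining = 51.6464 mL ÷ 16.9 mL/hr = 3.056 hr

3.1 hours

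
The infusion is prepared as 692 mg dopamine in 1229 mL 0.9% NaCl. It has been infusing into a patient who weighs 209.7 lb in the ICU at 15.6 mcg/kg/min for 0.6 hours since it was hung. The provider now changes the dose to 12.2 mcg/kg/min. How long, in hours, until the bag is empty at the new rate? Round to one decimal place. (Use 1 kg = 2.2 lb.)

9.2 hours

Initial rate:
Weight = 209.7 lb ÷ 2.2 lb/kg = 95.31818 kg
Dose = 15.6 mcg/kg/min × 95.31818 kg = 1486.964 mcg/min
1486.964 mcg/min × 60 min/hr = 89217.82 mcg/hr
Concentration = 692 mg ÷ 1229 mL = 0.5630594 mg/mL = 563.0594 mcg/mL
Rate = 89217.82 mcg/hr ÷ 563.0594 mcg/mL = 158.4519 mL/hr
Volume infused so far = 158.4519 mL/hr × 0.6 hr = 95.07113 mL
Volume remaining = 1229 − 95.07113 = 1133.929 mL
New rate:
Dose = 12.2 mcg/kg/min × 95.31818 kg = 1162.882 mcg/min
1162.882 mcg/min × 60 min/hr = 69772.91 mcg/hr
Rate = 69772.91 mcg/hr ÷ 563.0594 mcg/mL = 123.9175 mL/hr
Time remaining = 1133.929 mL ÷ 123.9175 mL/hr = 9.150676 hr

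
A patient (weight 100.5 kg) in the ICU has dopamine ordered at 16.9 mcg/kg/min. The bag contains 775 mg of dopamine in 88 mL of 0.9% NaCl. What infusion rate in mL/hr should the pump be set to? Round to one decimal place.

Dose = 16.9 mcg/kg/min × 100.5 kg = 1698.45 mcg/min
1698.45 mcg/min × 60 min/hr = 101907 mcg/hr
Concentration = 775 mg ÷ 88 mL = 8.806818 mg/mL = 8806.818 mcg/mL
Rate = 101907 mcg/hr ÷ 8806.818 mcg/mL = 11.57138 mL/hr

11.6 mL/hr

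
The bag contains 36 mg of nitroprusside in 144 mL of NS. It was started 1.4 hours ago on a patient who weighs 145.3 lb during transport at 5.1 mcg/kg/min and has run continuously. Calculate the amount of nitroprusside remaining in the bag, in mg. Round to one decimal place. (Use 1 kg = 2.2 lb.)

7.7 mg

Weight = 145.3 lb ÷ 2.2 lb/kg = 66.04545 kg
Dose = 5.1 mcg/kg/min × 66.04545 kg = 336.8318 mcg/min
336.8318 mcg/min × 60 min/hr = 20209.91 mcg/hr
Concentration = 36 mg ÷ 144 mL = 0.25 mg/mL = 250 mcg/mL
Rate = 20209.91 mcg/hr ÷ 250 mcg/mL = 80.83964 mL/hr
Volume infused = 80.83964 mL/hr × 1.4 hr = 113.1755 mL
Volume remaining = 144 − 113.1755 = 30.82451 mL
Drug remaining = 30.82451 mL × 250 mcg/mL = 7706.127 mcg = 7.706127 mg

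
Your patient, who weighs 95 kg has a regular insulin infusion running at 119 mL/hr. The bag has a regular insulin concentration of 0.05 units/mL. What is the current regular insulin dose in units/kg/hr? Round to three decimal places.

Drug rate = 119 mL/hr × 0.05 units/mL = 5.95 units/hr
5.95 units/hr ÷ 95 kg = 0.06263158 units/kg/hr

0.063 units/kg/hr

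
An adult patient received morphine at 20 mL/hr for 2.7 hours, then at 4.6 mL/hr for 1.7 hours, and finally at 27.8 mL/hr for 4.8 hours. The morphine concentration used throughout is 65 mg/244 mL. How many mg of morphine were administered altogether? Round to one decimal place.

52.0 mg

Concentration = 65 mg ÷ 244 mL = 0.2663934 mg/mL
Stage 1: 20 mL/hr × 2.7 hr = 54 mL → 54 mL × 0.2663934 mg/mL = 14.38525 mg
Stage 2: 4.6 mL/hr × 1.7 hr = 7.82 mL → 7.82 mL × 0.2663934 mg/mL = 2.083197 mg
Stage 3: 27.8 mL/hr × 4.8 hr = 133.44 mL → 133.44 mL × 0.2663934 mg/mL = 35.54754 mg
Total = 14.38525 + 2.083197 + 35.54754 = 52.01598 mg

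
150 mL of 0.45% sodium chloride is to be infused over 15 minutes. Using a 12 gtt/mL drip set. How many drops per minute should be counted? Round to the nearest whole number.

150 mL ÷ (15 min) = 10 mL/min
10 mL/min × 12 gtt/mL = 120 gtt/min

120 gtt/min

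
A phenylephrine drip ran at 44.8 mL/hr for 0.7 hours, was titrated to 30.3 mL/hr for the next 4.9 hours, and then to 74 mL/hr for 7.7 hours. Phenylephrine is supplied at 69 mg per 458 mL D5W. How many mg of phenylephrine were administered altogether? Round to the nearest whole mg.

113 mg

Concentration = 69 mg ÷ 458 mL = 0.150655 mg/mL
Stage 1: 44.8 mL/hr × 0.7 hr = 31.36 mL → 31.36 mL × 0.150655 mg/mL = 4.724541 mg
Stage 2: 30.3 mL/hr × 4.9 hr = 148.47 mL → 148.47 mL × 0.150655 mg/mL = 22.36775 mg
Stage 3: 74 mL/hr × 7.7 hr = 569.8 mL → 569.8 mL × 0.150655 mg/mL = 85.84323 mg
Total = 4.724541 + 22.36775 + 85.84323 = 112.9355 mg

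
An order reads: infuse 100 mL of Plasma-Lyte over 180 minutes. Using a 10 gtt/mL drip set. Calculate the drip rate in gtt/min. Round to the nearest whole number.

100 mL ÷ (180 min) = 0.5555556 mL/min
0.5555556 mL/min × 10 gtt/mL = 5.555556 gtt/min

6 gtt/min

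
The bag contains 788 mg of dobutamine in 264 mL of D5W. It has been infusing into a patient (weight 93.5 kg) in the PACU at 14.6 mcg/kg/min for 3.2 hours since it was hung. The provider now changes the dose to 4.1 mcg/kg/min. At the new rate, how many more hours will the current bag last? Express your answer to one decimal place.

Initial rate:
Dose = 14.6 mcg/kg/min × 93.5 kg = 1365.1 mcg/min
1365.1 mcg/min × 60 min/hr = 81906 mcg/hr
Concentration = 788 mg ÷ 264 mL = 2.984848 mg/mL = 2984.848 mcg/mL
Rate = 81906 mcg/hr ÷ 2984.848 mcg/mL = 27.44059 mL/hr
Volume infused so far = 27.44059 mL/hr × 3.2 hr = 87.80988 mL
Volume remaining = 264 − 87.80988 = 176.1901 mL
New rate:
Dose = 4.1 mcg/kg/min × 93.5 kg = 383.35 mcg/min
383.35 mcg/min × 60 min/hr = 23001 mcg/hr
Rate = 23001 mcg/hr ÷ 2984.848 mcg/mL = 7.705919 mL/hr
Time remaining = 176.1901 mL ÷ 7.705919 mL/hr = 22.86426 hr

22.9 hours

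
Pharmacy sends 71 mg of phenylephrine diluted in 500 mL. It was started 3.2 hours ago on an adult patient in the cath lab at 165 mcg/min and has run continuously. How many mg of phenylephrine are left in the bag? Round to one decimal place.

39.3 mg

165 mcg/min × 60 min/hr = 9900 mcg/hr
Concentration = 71 mg ÷ 500 mL = 0.142 mg/mL = 142 mcg/mL
Rate = 9900 mcg/hr ÷ 142 mcg/mL = 69.71831 mL/hr
Volume infused = 69.71831 mL/hr × 3.2 hr = 223.0986 mL
Volume remaining = 500 − 223.0986 = 276.9014 mL
Drug remaining = 276.9014 mL × 142 mcg/mL = 39320 mcg = 39.32 mg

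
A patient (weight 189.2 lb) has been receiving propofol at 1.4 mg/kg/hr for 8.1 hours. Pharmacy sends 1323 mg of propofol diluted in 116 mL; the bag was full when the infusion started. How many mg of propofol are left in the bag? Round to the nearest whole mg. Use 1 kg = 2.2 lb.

Weight = 189.2 lb ÷ 2.2 lb/kg = 86 kg
Dose = 1.4 mg/kg/hr × 86 kg = 120.4 mg/hr
Concentration = 1323 mg ÷ 116 mL = 11.40517 mg/mL
Rate = 120.4 mg/hr ÷ 11.40517 mg/mL = 10.55661 mL/hr
Volume infused = 10.55661 mL/hr × 8.1 hr = 85.50857 mL
Volume remaining = 116 − 85.50857 = 30.49143 mL
Drug remaining = 30.49143 mL × 11.40517 mg/mL = 347.76 mg

348 mg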